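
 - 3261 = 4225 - 7486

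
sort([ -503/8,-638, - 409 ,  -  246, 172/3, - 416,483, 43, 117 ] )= [-638, - 416,  -  409,-246,- 503/8 , 43,172/3 , 117,483 ] 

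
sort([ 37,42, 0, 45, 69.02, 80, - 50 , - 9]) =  [ - 50, - 9,0, 37, 42,45 , 69.02,80]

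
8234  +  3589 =11823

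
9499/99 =95 + 94/99 = 95.95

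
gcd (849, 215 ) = 1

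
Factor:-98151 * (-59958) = 2^1 * 3^3*3331^1 * 32717^1 =5884937658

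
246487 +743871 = 990358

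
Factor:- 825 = -3^1*5^2*11^1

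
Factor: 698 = 2^1*349^1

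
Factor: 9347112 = 2^3 *3^2 *131^1*991^1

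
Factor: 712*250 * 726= 2^5*3^1*5^3*11^2*89^1 =129228000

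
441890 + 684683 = 1126573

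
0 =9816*0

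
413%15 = 8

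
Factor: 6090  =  2^1*3^1*  5^1*7^1*29^1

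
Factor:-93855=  - 3^1*5^1*6257^1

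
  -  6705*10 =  - 67050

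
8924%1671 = 569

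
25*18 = 450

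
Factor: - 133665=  - 3^1 * 5^1*7^1*19^1*67^1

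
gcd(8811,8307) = 9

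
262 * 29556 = 7743672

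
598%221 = 156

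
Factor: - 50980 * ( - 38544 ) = 2^6 * 3^1 * 5^1 * 11^1*73^1*2549^1 = 1964973120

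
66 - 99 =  - 33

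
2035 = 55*37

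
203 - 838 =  - 635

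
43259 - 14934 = 28325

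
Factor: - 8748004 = - 2^2 * 23^1*95087^1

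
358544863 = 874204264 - 515659401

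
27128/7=3875 + 3/7 = 3875.43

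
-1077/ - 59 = 1077/59  =  18.25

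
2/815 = 2/815 = 0.00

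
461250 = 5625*82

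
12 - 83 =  - 71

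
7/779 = 7/779 = 0.01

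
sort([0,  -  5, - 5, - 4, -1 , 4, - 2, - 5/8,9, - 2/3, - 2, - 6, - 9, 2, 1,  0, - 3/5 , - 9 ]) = [-9, -9,- 6,-5  , - 5, - 4, - 2,- 2, - 1, - 2/3,-5/8,  -  3/5, 0,0, 1,2,4,  9 ]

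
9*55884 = 502956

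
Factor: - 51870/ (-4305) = 494/41 =2^1 * 13^1* 19^1*41^(-1 ) 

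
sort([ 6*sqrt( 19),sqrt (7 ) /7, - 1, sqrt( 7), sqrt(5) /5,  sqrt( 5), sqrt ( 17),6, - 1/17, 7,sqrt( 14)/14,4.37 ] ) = [ - 1, - 1/17, sqrt( 14)/14, sqrt( 7)/7, sqrt( 5) /5, sqrt( 5 ) , sqrt(7 ), sqrt(17 ), 4.37, 6,  7, 6 * sqrt( 19 ) ] 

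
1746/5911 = 1746/5911 = 0.30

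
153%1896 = 153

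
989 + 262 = 1251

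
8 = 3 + 5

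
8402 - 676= 7726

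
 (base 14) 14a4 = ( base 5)104142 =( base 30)42C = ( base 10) 3672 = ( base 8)7130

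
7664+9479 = 17143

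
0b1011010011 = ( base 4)23103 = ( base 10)723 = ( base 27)ql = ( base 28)PN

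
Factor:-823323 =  - 3^1*274441^1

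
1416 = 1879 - 463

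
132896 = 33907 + 98989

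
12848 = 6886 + 5962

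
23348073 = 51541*453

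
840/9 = 93 + 1/3 = 93.33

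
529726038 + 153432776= 683158814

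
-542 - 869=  - 1411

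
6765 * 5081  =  34372965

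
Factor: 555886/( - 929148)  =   - 2^( - 1 ) * 3^(  -  1)*11^(- 1 )*499^1*557^1*7039^( - 1) = -  277943/464574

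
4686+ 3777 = 8463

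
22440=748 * 30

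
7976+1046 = 9022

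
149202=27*5526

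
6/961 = 6/961 =0.01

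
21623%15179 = 6444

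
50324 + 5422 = 55746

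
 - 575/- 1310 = 115/262 = 0.44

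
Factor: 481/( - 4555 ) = - 5^( - 1 )*13^1*37^1*911^( - 1)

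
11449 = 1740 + 9709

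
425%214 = 211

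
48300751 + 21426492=69727243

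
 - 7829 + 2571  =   - 5258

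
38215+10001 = 48216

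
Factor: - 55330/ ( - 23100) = 503/210 =2^( - 1 )*3^(  -  1) *5^( - 1) * 7^( - 1 )*503^1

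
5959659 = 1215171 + 4744488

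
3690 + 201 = 3891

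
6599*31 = 204569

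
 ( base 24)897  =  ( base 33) 4ed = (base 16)12DF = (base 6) 34211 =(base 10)4831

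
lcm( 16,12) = 48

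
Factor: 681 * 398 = 271038 = 2^1*3^1*199^1*227^1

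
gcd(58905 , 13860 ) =3465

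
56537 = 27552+28985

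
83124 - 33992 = 49132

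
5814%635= 99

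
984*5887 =5792808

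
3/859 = 3/859 = 0.00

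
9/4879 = 9/4879 = 0.00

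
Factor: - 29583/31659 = -57/61 = -3^1*19^1*61^( - 1 )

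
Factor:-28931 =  - 7^1*4133^1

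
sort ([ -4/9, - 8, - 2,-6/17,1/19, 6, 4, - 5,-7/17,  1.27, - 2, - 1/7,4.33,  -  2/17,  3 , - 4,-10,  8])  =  [ - 10, -8, - 5, - 4, - 2, - 2,  -  4/9,  -  7/17, - 6/17, - 1/7, - 2/17,  1/19,1.27, 3, 4, 4.33, 6,  8]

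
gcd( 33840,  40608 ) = 6768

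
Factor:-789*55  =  -43395 = - 3^1*5^1*11^1*263^1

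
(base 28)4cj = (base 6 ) 24055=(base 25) 5eg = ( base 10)3491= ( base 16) da3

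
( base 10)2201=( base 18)6E5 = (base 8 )4231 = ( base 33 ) 20N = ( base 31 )290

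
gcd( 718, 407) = 1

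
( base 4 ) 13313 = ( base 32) fn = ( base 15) 238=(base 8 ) 767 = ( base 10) 503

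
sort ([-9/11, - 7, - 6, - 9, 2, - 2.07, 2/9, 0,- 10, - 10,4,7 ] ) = [ - 10, - 10,- 9, - 7, - 6, - 2.07, - 9/11,0,2/9, 2,4, 7 ]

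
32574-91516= - 58942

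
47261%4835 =3746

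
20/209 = 20/209 = 0.10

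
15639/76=205 +59/76 =205.78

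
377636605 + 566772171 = 944408776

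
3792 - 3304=488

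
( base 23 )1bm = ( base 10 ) 804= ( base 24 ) 19c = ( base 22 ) 1EC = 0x324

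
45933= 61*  753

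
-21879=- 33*663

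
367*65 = 23855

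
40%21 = 19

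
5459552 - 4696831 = 762721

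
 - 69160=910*(  -  76 ) 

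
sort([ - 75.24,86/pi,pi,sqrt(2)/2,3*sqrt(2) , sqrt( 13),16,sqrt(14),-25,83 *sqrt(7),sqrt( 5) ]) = [ - 75.24, - 25, sqrt(2)/2, sqrt(5),  pi, sqrt(13),sqrt ( 14) , 3*sqrt(2 ), 16,86/pi , 83*sqrt(7) ] 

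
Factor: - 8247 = -3^1* 2749^1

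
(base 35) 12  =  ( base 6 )101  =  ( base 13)2B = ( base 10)37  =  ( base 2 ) 100101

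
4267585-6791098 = - 2523513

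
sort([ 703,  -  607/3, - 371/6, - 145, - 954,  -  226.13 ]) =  [ - 954, -226.13, - 607/3, - 145, - 371/6 , 703]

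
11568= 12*964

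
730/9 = 81 + 1/9  =  81.11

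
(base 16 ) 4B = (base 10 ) 75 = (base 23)36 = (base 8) 113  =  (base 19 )3I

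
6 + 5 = 11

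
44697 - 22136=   22561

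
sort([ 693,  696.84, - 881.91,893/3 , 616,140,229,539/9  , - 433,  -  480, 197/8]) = [ -881.91, -480, - 433,197/8,539/9 , 140,229, 893/3,616,693,696.84] 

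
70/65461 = 70/65461  =  0.00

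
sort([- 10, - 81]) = [ -81, - 10 ]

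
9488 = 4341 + 5147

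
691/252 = 2 + 187/252 =2.74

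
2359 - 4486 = - 2127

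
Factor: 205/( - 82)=-5/2 = - 2^ ( - 1)*5^1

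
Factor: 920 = 2^3*5^1*23^1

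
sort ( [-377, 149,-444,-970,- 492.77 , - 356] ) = [ - 970, - 492.77,-444,-377 ,-356, 149 ] 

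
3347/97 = 3347/97 = 34.51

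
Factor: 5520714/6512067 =2^1*3^( - 1 )*47^1*19577^1*723563^( - 1)= 1840238/2170689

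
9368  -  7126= 2242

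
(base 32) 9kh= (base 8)23221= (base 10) 9873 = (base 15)2DD3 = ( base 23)IF6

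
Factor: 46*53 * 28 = 2^3* 7^1 * 23^1*53^1 = 68264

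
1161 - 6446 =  - 5285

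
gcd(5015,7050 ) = 5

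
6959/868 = 6959/868 = 8.02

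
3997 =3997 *1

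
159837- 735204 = - 575367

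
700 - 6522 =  - 5822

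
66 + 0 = 66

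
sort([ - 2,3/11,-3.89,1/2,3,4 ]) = [ - 3.89 ,  -  2,3/11,1/2,3,4]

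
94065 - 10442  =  83623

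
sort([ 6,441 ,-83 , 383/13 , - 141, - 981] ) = [ - 981, - 141,  -  83,  6,383/13,441]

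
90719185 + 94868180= 185587365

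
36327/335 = 108+147/335 = 108.44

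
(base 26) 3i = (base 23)44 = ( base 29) 39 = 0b1100000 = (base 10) 96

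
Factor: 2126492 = 2^2 * 531623^1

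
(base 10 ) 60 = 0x3c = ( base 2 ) 111100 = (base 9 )66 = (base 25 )2A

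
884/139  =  884/139 = 6.36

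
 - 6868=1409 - 8277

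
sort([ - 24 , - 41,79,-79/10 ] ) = [ - 41 , - 24,-79/10 , 79]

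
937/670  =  937/670 = 1.40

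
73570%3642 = 730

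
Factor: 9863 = 7^1*1409^1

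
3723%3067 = 656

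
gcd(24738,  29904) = 42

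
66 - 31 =35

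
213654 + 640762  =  854416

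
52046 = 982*53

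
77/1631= 11/233 = 0.05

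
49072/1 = 49072 =49072.00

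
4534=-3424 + 7958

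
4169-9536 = -5367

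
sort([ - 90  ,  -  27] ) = [ - 90, - 27 ] 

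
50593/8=6324 + 1/8= 6324.12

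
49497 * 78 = 3860766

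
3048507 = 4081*747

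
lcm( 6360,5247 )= 209880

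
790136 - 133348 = 656788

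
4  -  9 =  - 5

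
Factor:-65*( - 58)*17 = 2^1*5^1*13^1*17^1*29^1 = 64090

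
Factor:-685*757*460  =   - 238530700 = - 2^2*5^2*23^1*137^1*757^1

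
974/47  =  974/47  =  20.72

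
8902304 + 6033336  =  14935640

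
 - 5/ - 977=5/977 =0.01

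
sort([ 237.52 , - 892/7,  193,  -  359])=[ - 359, - 892/7,193, 237.52] 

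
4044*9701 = 39230844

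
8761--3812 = 12573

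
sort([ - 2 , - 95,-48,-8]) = [ - 95, - 48, - 8, - 2]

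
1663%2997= 1663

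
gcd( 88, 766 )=2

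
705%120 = 105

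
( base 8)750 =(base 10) 488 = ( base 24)K8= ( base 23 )L5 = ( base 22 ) 104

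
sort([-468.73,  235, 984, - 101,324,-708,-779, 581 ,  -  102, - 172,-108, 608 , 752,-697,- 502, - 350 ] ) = [ - 779 , - 708,-697, - 502,-468.73, - 350, - 172, -108,-102,-101,235, 324,  581,608, 752, 984 ] 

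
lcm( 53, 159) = 159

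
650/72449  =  50/5573 =0.01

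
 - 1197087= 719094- 1916181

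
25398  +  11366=36764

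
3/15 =1/5 = 0.20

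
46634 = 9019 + 37615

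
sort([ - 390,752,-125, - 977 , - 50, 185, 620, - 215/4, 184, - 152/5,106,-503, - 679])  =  [-977, - 679 ,-503, - 390, - 125,-215/4 , - 50,  -  152/5, 106 , 184,185,620, 752 ]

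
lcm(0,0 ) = 0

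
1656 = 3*552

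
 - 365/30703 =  - 365/30703 =- 0.01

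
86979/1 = 86979 = 86979.00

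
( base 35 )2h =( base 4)1113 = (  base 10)87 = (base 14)63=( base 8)127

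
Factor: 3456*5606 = 19374336=2^8*3^3*2803^1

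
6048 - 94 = 5954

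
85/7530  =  17/1506   =  0.01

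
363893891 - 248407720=115486171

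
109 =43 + 66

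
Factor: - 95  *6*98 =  - 55860=- 2^2*3^1*5^1*7^2*19^1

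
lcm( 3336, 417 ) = 3336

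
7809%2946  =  1917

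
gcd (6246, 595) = 1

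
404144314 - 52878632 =351265682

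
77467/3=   25822 + 1/3 = 25822.33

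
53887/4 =13471 + 3/4=   13471.75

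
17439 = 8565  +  8874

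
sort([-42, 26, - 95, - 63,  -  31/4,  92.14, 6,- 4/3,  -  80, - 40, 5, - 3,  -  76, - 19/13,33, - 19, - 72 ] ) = [-95,-80, - 76, - 72, -63, - 42,  -  40,  -  19,  -  31/4,-3,  -  19/13,  -  4/3,  5,6,26 , 33,  92.14] 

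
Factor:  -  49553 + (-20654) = - 70207^1  =  - 70207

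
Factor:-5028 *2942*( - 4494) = 2^4 * 3^2*7^1 * 107^1*419^1*1471^1= 66476937744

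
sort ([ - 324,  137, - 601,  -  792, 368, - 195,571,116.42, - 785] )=[ - 792,  -  785, - 601, - 324 , - 195,116.42, 137,368, 571]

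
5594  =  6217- 623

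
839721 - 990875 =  -151154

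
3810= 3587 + 223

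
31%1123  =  31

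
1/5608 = 1/5608  =  0.00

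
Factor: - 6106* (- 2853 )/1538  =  3^2*43^1*71^1*317^1  *  769^( - 1) = 8710209/769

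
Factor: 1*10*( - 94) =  - 2^2*5^1*47^1= -940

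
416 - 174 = 242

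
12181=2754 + 9427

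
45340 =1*45340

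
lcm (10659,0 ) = 0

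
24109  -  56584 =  - 32475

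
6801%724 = 285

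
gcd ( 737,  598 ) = 1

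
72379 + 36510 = 108889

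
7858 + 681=8539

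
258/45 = 86/15 = 5.73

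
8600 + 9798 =18398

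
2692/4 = 673 = 673.00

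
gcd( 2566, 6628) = 2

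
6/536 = 3/268 = 0.01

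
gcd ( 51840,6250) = 10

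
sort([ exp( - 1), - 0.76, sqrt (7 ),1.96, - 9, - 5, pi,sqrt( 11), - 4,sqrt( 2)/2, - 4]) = [  -  9,-5, - 4, -4, - 0.76 , exp( - 1 ),sqrt( 2)/2, 1.96, sqrt( 7), pi, sqrt( 11 )]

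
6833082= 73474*93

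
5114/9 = 568 + 2/9 = 568.22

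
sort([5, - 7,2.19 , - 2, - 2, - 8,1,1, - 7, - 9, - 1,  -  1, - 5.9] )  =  [ -9, - 8,- 7, - 7  , - 5.9,-2,  -  2, - 1 ,-1,1, 1 , 2.19,5 ] 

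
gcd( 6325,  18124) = 23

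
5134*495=2541330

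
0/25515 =0 = 0.00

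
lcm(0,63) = 0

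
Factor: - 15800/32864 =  - 2^( -2 )  *5^2*13^(-1 )= -25/52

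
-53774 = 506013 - 559787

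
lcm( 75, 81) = 2025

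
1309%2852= 1309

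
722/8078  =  361/4039= 0.09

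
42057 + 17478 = 59535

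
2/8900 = 1/4450 = 0.00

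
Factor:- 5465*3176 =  - 2^3*5^1 * 397^1*1093^1 = - 17356840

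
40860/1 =40860 = 40860.00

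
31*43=1333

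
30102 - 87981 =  - 57879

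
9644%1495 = 674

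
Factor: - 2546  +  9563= 3^1*2339^1 =7017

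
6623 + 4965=11588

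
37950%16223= 5504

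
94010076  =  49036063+44974013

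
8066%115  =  16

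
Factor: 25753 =7^1*13^1*283^1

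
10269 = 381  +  9888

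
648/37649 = 648/37649= 0.02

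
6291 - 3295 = 2996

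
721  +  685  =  1406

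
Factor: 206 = 2^1 * 103^1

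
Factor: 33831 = 3^3*7^1*179^1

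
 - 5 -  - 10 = 5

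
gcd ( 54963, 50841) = 9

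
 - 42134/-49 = 859 + 43/49 = 859.88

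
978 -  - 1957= 2935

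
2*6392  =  12784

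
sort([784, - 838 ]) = [ - 838,784 ] 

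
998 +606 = 1604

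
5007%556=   3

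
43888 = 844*52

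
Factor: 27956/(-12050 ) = -2^1 * 5^ ( - 2) *29^1 = -58/25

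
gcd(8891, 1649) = 17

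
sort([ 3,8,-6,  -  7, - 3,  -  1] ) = [ - 7, - 6,  -  3,-1,3,  8 ]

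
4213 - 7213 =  - 3000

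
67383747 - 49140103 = 18243644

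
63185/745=84+121/149 = 84.81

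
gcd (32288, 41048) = 8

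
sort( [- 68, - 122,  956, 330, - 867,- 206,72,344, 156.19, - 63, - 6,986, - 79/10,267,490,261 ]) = [- 867, - 206, - 122,  -  68, - 63 , - 79/10,- 6,72,156.19,261, 267,330,344,490,956, 986 ] 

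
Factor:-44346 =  - 2^1*  3^1*19^1*389^1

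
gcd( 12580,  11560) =340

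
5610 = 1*5610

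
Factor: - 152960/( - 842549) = 2^7*5^1*31^ ( - 1) * 239^1*27179^ (- 1) 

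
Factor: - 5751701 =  - 5751701^1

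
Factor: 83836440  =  2^3*3^2 * 5^1*179^1*1301^1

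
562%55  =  12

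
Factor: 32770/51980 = 29/46 = 2^( - 1)*23^( - 1 )* 29^1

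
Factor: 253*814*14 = 2883188 = 2^2*7^1*11^2 * 23^1*37^1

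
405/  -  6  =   - 135/2= -67.50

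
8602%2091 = 238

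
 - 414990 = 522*( - 795 )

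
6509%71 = 48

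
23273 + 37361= 60634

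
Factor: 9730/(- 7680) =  - 2^ ( - 8)*3^(-1) * 7^1 * 139^1 = - 973/768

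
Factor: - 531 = -3^2*59^1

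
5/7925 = 1/1585 = 0.00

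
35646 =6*5941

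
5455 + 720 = 6175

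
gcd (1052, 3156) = 1052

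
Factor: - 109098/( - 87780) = 87/70 = 2^( - 1) * 3^1*5^(- 1) * 7^(-1)*29^1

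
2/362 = 1/181 = 0.01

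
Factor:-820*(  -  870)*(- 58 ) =-2^4 * 3^1*5^2*29^2*41^1 =- 41377200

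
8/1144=1/143 = 0.01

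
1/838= 1/838 = 0.00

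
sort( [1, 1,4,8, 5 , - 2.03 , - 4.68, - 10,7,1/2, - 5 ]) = [ - 10, - 5, - 4.68, - 2.03,1/2, 1, 1,4,5,7, 8]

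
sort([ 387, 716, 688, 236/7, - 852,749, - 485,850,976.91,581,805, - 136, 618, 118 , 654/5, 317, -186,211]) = [ - 852,  -  485, - 186, - 136,236/7 , 118, 654/5, 211,317,387, 581,618,688, 716,749,805 , 850,976.91 ]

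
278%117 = 44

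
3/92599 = 3/92599 = 0.00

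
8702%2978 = 2746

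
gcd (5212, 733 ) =1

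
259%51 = 4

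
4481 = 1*4481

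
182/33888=91/16944  =  0.01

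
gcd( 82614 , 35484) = 6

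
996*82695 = 82364220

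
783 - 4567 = -3784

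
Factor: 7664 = 2^4 * 479^1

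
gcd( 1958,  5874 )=1958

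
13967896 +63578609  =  77546505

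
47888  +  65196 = 113084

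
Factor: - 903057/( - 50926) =2^( - 1)*3^1*17^1*17707^1*25463^(  -  1 )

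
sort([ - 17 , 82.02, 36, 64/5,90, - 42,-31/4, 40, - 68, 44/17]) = [ - 68, - 42,-17, - 31/4,44/17,64/5, 36, 40,82.02,90]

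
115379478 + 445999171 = 561378649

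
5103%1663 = 114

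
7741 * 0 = 0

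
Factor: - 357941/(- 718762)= 2^ (-1)*11^ (  -  1)*  19^1*37^(-1) * 883^ (- 1)*18839^1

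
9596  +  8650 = 18246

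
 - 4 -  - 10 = 6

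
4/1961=4/1961  =  0.00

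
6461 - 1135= 5326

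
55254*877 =48457758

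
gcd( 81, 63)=9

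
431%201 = 29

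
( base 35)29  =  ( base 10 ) 79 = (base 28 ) 2N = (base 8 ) 117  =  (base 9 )87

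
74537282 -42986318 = 31550964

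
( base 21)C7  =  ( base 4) 10003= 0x103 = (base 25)A9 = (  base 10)259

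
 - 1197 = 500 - 1697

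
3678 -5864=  - 2186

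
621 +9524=10145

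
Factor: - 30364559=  - 41^1*740599^1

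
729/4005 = 81/445 = 0.18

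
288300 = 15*19220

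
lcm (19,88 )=1672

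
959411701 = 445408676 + 514003025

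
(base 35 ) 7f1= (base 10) 9101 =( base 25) ee1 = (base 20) 12F1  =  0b10001110001101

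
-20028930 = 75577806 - 95606736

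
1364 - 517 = 847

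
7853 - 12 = 7841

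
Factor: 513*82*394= 2^2*3^3 * 19^1*41^1*197^1 = 16574004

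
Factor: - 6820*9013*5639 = - 2^2*5^1*11^1*31^1*5639^1*9013^1 = - 346621773740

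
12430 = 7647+4783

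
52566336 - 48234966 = 4331370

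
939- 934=5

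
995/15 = 199/3 = 66.33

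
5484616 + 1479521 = 6964137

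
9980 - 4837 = 5143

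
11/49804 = 11/49804 = 0.00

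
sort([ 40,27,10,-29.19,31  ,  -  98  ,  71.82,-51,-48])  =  [-98,-51, - 48, - 29.19, 10,27,  31,40,71.82 ]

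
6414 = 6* 1069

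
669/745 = 669/745 = 0.90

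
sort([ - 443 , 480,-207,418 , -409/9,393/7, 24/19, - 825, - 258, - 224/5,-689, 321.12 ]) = [ - 825 ,-689, - 443,-258 , - 207, - 409/9, - 224/5 , 24/19,  393/7, 321.12, 418 , 480 ]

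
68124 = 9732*7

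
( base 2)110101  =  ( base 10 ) 53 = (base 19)2F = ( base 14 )3B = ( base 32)1l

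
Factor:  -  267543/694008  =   - 2^(  -  3)*7^(-1) * 17^( - 1 )*367^1= -  367/952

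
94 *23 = 2162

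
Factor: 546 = 2^1*3^1 * 7^1*13^1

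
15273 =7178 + 8095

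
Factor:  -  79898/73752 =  - 2^( - 2)*3^(  -  1)*13^1 = - 13/12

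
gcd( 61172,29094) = 746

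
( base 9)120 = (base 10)99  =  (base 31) 36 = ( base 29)3c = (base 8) 143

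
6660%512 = 4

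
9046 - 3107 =5939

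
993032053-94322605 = 898709448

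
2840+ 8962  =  11802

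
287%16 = 15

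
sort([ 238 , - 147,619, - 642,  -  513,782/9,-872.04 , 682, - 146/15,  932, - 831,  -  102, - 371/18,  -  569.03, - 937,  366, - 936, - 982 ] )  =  [ - 982, - 937, - 936,-872.04,- 831, - 642, - 569.03, - 513,  -  147, - 102 ,  -  371/18, - 146/15,782/9,238,366, 619,682,932]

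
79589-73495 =6094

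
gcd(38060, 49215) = 5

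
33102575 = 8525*3883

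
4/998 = 2/499 = 0.00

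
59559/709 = 84 + 3/709 = 84.00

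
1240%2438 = 1240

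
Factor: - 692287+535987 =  - 156300 = - 2^2 * 3^1*5^2*521^1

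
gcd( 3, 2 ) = 1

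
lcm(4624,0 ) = 0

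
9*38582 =347238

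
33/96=11/32 = 0.34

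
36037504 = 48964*736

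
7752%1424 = 632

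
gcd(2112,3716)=4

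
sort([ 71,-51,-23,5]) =[ - 51, - 23, 5, 71] 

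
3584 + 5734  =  9318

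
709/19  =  709/19 = 37.32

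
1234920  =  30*41164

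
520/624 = 5/6 = 0.83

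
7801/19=410+11/19 = 410.58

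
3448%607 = 413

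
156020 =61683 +94337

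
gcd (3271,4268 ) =1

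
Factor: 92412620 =2^2*5^1 * 23^1*79^1*2543^1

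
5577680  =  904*6170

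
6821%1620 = 341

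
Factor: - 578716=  - 2^2 *149^1*971^1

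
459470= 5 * 91894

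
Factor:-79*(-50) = 3950 =2^1 * 5^2 * 79^1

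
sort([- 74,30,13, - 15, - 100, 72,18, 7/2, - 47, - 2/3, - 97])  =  [ - 100,-97, - 74, - 47,-15 ,  -  2/3,7/2,13,18,30,72] 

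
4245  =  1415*3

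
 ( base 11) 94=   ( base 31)3A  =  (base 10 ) 103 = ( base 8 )147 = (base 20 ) 53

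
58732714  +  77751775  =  136484489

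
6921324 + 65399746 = 72321070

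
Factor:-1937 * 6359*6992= - 2^4 * 13^1 * 19^1 * 23^1*149^1 * 6359^1 = - 86123141936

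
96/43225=96/43225=0.00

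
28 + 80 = 108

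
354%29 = 6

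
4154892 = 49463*84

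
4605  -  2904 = 1701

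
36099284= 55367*652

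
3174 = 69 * 46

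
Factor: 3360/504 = 2^2 * 3^( - 1)*5^1 = 20/3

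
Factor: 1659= 3^1*7^1 * 79^1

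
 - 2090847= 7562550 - 9653397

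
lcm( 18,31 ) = 558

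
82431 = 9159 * 9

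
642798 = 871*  738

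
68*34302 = 2332536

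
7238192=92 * 78676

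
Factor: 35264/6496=2^1*7^( - 1 )*19^1 = 38/7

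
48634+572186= 620820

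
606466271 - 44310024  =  562156247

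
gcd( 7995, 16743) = 3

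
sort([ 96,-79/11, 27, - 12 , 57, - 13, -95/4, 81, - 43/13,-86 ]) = [-86, - 95/4 , - 13,-12,-79/11 ,-43/13, 27,  57,81, 96 ] 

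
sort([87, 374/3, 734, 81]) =[81,87, 374/3,734]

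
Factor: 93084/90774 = 2^1* 3^( - 2) *41^( - 2)*7757^1 = 15514/15129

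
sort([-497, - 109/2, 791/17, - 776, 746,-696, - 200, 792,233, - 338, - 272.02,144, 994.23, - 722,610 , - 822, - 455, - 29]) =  [ -822, - 776 , - 722, - 696, - 497,-455, - 338,-272.02, - 200 ,-109/2, - 29 , 791/17, 144,233, 610, 746, 792, 994.23 ]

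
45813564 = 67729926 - 21916362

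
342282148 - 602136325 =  - 259854177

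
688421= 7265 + 681156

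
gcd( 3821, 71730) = 1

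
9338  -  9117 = 221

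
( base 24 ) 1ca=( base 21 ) 1kd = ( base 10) 874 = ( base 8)1552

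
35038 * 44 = 1541672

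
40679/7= 40679/7=5811.29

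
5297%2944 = 2353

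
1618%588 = 442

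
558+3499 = 4057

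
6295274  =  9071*694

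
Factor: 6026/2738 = 3013/1369 = 23^1*37^(-2)*131^1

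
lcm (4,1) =4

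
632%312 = 8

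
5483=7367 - 1884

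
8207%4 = 3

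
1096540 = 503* 2180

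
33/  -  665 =-1 + 632/665=- 0.05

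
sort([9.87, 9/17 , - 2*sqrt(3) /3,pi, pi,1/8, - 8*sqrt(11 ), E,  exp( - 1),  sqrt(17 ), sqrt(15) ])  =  [ - 8*sqrt( 11),- 2 * sqrt(3)/3, 1/8, exp (-1 ), 9/17,E, pi, pi, sqrt(15 ), sqrt( 17), 9.87 ]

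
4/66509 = 4/66509 = 0.00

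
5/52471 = 5/52471=0.00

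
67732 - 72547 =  - 4815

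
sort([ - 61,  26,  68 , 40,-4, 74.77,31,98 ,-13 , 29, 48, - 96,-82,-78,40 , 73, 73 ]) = [ - 96 ,  -  82, - 78,-61,-13,-4,26,29, 31,40,40, 48,68,73,  73,74.77,  98]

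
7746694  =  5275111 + 2471583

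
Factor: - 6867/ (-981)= 7 = 7^1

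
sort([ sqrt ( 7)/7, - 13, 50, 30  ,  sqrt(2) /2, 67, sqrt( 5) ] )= [-13, sqrt(7 )/7, sqrt(2 )/2,  sqrt(5 ),30, 50, 67 ] 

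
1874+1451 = 3325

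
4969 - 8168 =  - 3199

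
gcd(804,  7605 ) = 3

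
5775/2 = 5775/2 = 2887.50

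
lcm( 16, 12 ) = 48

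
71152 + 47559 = 118711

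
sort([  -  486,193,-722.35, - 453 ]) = [-722.35, - 486, - 453,193] 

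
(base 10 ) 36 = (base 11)33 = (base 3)1100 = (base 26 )1A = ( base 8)44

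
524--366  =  890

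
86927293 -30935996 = 55991297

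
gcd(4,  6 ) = 2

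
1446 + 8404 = 9850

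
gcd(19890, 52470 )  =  90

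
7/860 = 7/860= 0.01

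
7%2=1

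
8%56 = 8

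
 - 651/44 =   -  15 + 9/44 = - 14.80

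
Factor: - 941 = - 941^1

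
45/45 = 1 = 1.00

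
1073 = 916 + 157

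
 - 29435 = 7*( - 4205)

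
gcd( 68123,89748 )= 1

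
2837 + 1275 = 4112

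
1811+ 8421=10232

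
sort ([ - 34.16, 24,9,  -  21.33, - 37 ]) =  [ - 37, - 34.16, - 21.33,9,24]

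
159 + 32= 191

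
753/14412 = 251/4804= 0.05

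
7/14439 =7/14439 = 0.00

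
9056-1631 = 7425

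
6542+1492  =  8034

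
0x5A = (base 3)10100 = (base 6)230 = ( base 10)90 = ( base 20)4a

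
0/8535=0= 0.00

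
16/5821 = 16/5821 =0.00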